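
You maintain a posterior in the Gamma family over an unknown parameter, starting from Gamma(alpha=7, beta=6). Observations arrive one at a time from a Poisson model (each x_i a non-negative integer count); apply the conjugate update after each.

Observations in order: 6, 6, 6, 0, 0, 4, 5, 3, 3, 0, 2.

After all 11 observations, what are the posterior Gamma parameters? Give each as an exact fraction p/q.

alpha=42, beta=17

obs 1: x=6 → posterior Gamma(13, 7)
obs 2: x=6 → posterior Gamma(19, 8)
obs 3: x=6 → posterior Gamma(25, 9)
obs 4: x=0 → posterior Gamma(25, 10)
obs 5: x=0 → posterior Gamma(25, 11)
obs 6: x=4 → posterior Gamma(29, 12)
obs 7: x=5 → posterior Gamma(34, 13)
obs 8: x=3 → posterior Gamma(37, 14)
obs 9: x=3 → posterior Gamma(40, 15)
obs 10: x=0 → posterior Gamma(40, 16)
obs 11: x=2 → posterior Gamma(42, 17)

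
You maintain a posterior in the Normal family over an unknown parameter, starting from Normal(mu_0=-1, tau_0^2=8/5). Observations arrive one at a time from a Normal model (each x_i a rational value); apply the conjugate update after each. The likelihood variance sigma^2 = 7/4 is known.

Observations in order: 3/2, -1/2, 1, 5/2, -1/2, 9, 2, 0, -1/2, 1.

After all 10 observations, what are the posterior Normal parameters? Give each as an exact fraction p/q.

mu_0=461/355, tau_0^2=56/355

obs 1: x=3/2 → posterior Normal(13/67, 56/67)
obs 2: x=-1/2 → posterior Normal(-1/33, 56/99)
obs 3: x=1 → posterior Normal(29/131, 56/131)
obs 4: x=5/2 → posterior Normal(109/163, 56/163)
obs 5: x=-1/2 → posterior Normal(31/65, 56/195)
obs 6: x=9 → posterior Normal(381/227, 56/227)
obs 7: x=2 → posterior Normal(445/259, 8/37)
obs 8: x=0 → posterior Normal(445/291, 56/291)
obs 9: x=-1/2 → posterior Normal(429/323, 56/323)
obs 10: x=1 → posterior Normal(461/355, 56/355)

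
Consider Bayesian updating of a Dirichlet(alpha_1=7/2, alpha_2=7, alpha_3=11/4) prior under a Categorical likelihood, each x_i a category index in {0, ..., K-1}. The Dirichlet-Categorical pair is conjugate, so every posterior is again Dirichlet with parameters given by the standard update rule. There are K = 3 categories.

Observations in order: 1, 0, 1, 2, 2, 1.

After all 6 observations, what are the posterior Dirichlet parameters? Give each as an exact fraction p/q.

alpha_1=9/2, alpha_2=10, alpha_3=19/4

obs 1: x=1 → posterior Dirichlet(7/2, 8, 11/4)
obs 2: x=0 → posterior Dirichlet(9/2, 8, 11/4)
obs 3: x=1 → posterior Dirichlet(9/2, 9, 11/4)
obs 4: x=2 → posterior Dirichlet(9/2, 9, 15/4)
obs 5: x=2 → posterior Dirichlet(9/2, 9, 19/4)
obs 6: x=1 → posterior Dirichlet(9/2, 10, 19/4)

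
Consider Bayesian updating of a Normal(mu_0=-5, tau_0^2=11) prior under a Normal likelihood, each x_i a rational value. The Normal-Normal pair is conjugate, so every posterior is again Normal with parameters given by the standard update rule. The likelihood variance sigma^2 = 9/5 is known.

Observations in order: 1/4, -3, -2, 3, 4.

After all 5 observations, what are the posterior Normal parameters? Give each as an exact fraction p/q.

mu_0=315/1136, tau_0^2=99/284

obs 1: x=1/4 → posterior Normal(-125/256, 99/64)
obs 2: x=-3 → posterior Normal(-785/476, 99/119)
obs 3: x=-2 → posterior Normal(-1225/696, 33/58)
obs 4: x=3 → posterior Normal(-565/916, 99/229)
obs 5: x=4 → posterior Normal(315/1136, 99/284)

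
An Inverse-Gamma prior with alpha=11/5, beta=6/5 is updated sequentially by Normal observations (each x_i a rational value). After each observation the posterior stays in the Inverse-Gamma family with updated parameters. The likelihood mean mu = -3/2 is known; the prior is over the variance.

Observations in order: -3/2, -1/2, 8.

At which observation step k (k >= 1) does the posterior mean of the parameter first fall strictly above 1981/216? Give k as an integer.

obs 1: x=-3/2 → posterior Inverse-Gamma(27/10, 6/5)
obs 2: x=-1/2 → posterior Inverse-Gamma(16/5, 17/10)
obs 3: x=8 → posterior Inverse-Gamma(37/10, 1873/40)

k = 3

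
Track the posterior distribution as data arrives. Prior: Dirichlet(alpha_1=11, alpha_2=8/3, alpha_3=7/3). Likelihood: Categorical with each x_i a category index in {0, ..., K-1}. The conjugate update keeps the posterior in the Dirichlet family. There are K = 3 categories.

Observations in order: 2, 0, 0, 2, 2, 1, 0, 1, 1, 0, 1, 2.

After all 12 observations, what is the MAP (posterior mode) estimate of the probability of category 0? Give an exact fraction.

obs 1: x=2 → posterior Dirichlet(11, 8/3, 10/3)
obs 2: x=0 → posterior Dirichlet(12, 8/3, 10/3)
obs 3: x=0 → posterior Dirichlet(13, 8/3, 10/3)
obs 4: x=2 → posterior Dirichlet(13, 8/3, 13/3)
obs 5: x=2 → posterior Dirichlet(13, 8/3, 16/3)
obs 6: x=1 → posterior Dirichlet(13, 11/3, 16/3)
obs 7: x=0 → posterior Dirichlet(14, 11/3, 16/3)
obs 8: x=1 → posterior Dirichlet(14, 14/3, 16/3)
obs 9: x=1 → posterior Dirichlet(14, 17/3, 16/3)
obs 10: x=0 → posterior Dirichlet(15, 17/3, 16/3)
obs 11: x=1 → posterior Dirichlet(15, 20/3, 16/3)
obs 12: x=2 → posterior Dirichlet(15, 20/3, 19/3)

14/25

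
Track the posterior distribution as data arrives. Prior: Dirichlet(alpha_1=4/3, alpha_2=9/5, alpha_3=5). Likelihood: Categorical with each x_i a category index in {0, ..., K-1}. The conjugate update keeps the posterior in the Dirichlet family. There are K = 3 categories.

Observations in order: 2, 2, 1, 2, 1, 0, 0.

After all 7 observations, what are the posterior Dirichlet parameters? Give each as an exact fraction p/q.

alpha_1=10/3, alpha_2=19/5, alpha_3=8

obs 1: x=2 → posterior Dirichlet(4/3, 9/5, 6)
obs 2: x=2 → posterior Dirichlet(4/3, 9/5, 7)
obs 3: x=1 → posterior Dirichlet(4/3, 14/5, 7)
obs 4: x=2 → posterior Dirichlet(4/3, 14/5, 8)
obs 5: x=1 → posterior Dirichlet(4/3, 19/5, 8)
obs 6: x=0 → posterior Dirichlet(7/3, 19/5, 8)
obs 7: x=0 → posterior Dirichlet(10/3, 19/5, 8)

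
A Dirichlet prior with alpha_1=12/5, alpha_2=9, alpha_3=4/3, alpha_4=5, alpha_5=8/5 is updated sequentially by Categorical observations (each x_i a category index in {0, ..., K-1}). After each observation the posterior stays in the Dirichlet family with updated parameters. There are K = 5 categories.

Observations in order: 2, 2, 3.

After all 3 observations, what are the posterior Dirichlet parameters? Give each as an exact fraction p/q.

alpha_1=12/5, alpha_2=9, alpha_3=10/3, alpha_4=6, alpha_5=8/5

obs 1: x=2 → posterior Dirichlet(12/5, 9, 7/3, 5, 8/5)
obs 2: x=2 → posterior Dirichlet(12/5, 9, 10/3, 5, 8/5)
obs 3: x=3 → posterior Dirichlet(12/5, 9, 10/3, 6, 8/5)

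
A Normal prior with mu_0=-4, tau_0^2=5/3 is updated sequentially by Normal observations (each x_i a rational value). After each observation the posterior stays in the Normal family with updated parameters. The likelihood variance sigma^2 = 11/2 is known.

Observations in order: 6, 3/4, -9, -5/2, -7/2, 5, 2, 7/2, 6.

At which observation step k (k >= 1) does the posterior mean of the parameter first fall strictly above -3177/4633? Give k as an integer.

k = 9

obs 1: x=6 → posterior Normal(-72/43, 55/43)
obs 2: x=3/4 → posterior Normal(-129/106, 55/53)
obs 3: x=-9 → posterior Normal(-103/42, 55/63)
obs 4: x=-5/2 → posterior Normal(-359/146, 55/73)
obs 5: x=-7/2 → posterior Normal(-429/166, 55/83)
obs 6: x=5 → posterior Normal(-329/186, 55/93)
obs 7: x=2 → posterior Normal(-289/206, 55/103)
obs 8: x=7/2 → posterior Normal(-219/226, 55/113)
obs 9: x=6 → posterior Normal(-33/82, 55/123)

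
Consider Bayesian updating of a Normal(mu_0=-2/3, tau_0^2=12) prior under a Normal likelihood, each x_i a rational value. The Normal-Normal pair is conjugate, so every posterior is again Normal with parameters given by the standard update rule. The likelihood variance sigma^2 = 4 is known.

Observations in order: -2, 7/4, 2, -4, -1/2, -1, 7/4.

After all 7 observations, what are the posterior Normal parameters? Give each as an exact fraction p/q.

obs 1: x=-2 → posterior Normal(-5/3, 3)
obs 2: x=7/4 → posterior Normal(-17/84, 12/7)
obs 3: x=2 → posterior Normal(11/24, 6/5)
obs 4: x=-4 → posterior Normal(-89/156, 12/13)
obs 5: x=-1/2 → posterior Normal(-107/192, 3/4)
obs 6: x=-1 → posterior Normal(-143/228, 12/19)
obs 7: x=7/4 → posterior Normal(-10/33, 6/11)

mu_0=-10/33, tau_0^2=6/11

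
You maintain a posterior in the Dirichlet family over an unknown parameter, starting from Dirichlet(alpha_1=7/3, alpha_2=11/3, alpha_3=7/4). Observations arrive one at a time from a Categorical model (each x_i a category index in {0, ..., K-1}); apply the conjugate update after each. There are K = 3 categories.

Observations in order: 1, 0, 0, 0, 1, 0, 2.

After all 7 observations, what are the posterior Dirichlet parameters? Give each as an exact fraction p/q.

obs 1: x=1 → posterior Dirichlet(7/3, 14/3, 7/4)
obs 2: x=0 → posterior Dirichlet(10/3, 14/3, 7/4)
obs 3: x=0 → posterior Dirichlet(13/3, 14/3, 7/4)
obs 4: x=0 → posterior Dirichlet(16/3, 14/3, 7/4)
obs 5: x=1 → posterior Dirichlet(16/3, 17/3, 7/4)
obs 6: x=0 → posterior Dirichlet(19/3, 17/3, 7/4)
obs 7: x=2 → posterior Dirichlet(19/3, 17/3, 11/4)

alpha_1=19/3, alpha_2=17/3, alpha_3=11/4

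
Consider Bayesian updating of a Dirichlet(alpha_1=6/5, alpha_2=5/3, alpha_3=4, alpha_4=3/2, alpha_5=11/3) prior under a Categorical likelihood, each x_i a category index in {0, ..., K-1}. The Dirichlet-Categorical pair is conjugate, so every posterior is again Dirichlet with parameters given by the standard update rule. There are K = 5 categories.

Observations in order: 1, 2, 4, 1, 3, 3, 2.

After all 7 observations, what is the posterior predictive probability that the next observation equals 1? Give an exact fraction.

110/571

obs 1: x=1 → posterior Dirichlet(6/5, 8/3, 4, 3/2, 11/3)
obs 2: x=2 → posterior Dirichlet(6/5, 8/3, 5, 3/2, 11/3)
obs 3: x=4 → posterior Dirichlet(6/5, 8/3, 5, 3/2, 14/3)
obs 4: x=1 → posterior Dirichlet(6/5, 11/3, 5, 3/2, 14/3)
obs 5: x=3 → posterior Dirichlet(6/5, 11/3, 5, 5/2, 14/3)
obs 6: x=3 → posterior Dirichlet(6/5, 11/3, 5, 7/2, 14/3)
obs 7: x=2 → posterior Dirichlet(6/5, 11/3, 6, 7/2, 14/3)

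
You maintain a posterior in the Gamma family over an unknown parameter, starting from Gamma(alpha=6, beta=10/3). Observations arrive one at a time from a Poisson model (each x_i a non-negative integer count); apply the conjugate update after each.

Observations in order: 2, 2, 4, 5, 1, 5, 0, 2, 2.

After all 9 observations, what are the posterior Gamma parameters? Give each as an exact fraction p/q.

obs 1: x=2 → posterior Gamma(8, 13/3)
obs 2: x=2 → posterior Gamma(10, 16/3)
obs 3: x=4 → posterior Gamma(14, 19/3)
obs 4: x=5 → posterior Gamma(19, 22/3)
obs 5: x=1 → posterior Gamma(20, 25/3)
obs 6: x=5 → posterior Gamma(25, 28/3)
obs 7: x=0 → posterior Gamma(25, 31/3)
obs 8: x=2 → posterior Gamma(27, 34/3)
obs 9: x=2 → posterior Gamma(29, 37/3)

alpha=29, beta=37/3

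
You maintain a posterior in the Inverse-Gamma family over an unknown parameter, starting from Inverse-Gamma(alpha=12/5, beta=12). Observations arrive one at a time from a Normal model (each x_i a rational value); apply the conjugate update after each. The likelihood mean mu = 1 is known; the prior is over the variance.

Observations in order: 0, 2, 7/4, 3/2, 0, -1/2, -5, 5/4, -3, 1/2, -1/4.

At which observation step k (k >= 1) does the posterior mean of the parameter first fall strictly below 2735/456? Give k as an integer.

obs 1: x=0 → posterior Inverse-Gamma(29/10, 25/2)
obs 2: x=2 → posterior Inverse-Gamma(17/5, 13)
obs 3: x=7/4 → posterior Inverse-Gamma(39/10, 425/32)
obs 4: x=3/2 → posterior Inverse-Gamma(22/5, 429/32)
obs 5: x=0 → posterior Inverse-Gamma(49/10, 445/32)
obs 6: x=-1/2 → posterior Inverse-Gamma(27/5, 481/32)
obs 7: x=-5 → posterior Inverse-Gamma(59/10, 1057/32)
obs 8: x=5/4 → posterior Inverse-Gamma(32/5, 529/16)
obs 9: x=-3 → posterior Inverse-Gamma(69/10, 657/16)
obs 10: x=1/2 → posterior Inverse-Gamma(37/5, 659/16)
obs 11: x=-1/4 → posterior Inverse-Gamma(79/10, 1343/32)

k = 2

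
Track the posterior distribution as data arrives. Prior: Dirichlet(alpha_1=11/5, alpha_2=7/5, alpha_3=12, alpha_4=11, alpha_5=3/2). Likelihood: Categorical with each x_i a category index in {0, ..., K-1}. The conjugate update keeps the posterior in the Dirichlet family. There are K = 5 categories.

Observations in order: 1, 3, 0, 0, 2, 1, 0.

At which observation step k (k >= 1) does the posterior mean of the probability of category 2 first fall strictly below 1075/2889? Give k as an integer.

obs 1: x=1 → posterior Dirichlet(11/5, 12/5, 12, 11, 3/2)
obs 2: x=3 → posterior Dirichlet(11/5, 12/5, 12, 12, 3/2)
obs 3: x=0 → posterior Dirichlet(16/5, 12/5, 12, 12, 3/2)
obs 4: x=0 → posterior Dirichlet(21/5, 12/5, 12, 12, 3/2)
obs 5: x=2 → posterior Dirichlet(21/5, 12/5, 13, 12, 3/2)
obs 6: x=1 → posterior Dirichlet(21/5, 17/5, 13, 12, 3/2)
obs 7: x=0 → posterior Dirichlet(26/5, 17/5, 13, 12, 3/2)

k = 7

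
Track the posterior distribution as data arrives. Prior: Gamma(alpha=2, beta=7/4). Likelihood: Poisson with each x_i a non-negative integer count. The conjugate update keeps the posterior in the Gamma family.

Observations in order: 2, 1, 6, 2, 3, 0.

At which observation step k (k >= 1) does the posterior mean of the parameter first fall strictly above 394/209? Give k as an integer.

obs 1: x=2 → posterior Gamma(4, 11/4)
obs 2: x=1 → posterior Gamma(5, 15/4)
obs 3: x=6 → posterior Gamma(11, 19/4)
obs 4: x=2 → posterior Gamma(13, 23/4)
obs 5: x=3 → posterior Gamma(16, 27/4)
obs 6: x=0 → posterior Gamma(16, 31/4)

k = 3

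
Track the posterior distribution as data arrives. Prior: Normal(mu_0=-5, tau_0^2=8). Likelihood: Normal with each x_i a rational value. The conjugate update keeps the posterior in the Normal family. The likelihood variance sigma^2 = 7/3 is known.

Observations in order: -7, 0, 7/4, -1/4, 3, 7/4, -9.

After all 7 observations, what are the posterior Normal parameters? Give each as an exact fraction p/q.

obs 1: x=-7 → posterior Normal(-203/31, 56/31)
obs 2: x=0 → posterior Normal(-203/55, 56/55)
obs 3: x=7/4 → posterior Normal(-161/79, 56/79)
obs 4: x=-1/4 → posterior Normal(-167/103, 56/103)
obs 5: x=3 → posterior Normal(-95/127, 56/127)
obs 6: x=7/4 → posterior Normal(-53/151, 56/151)
obs 7: x=-9 → posterior Normal(-269/175, 8/25)

mu_0=-269/175, tau_0^2=8/25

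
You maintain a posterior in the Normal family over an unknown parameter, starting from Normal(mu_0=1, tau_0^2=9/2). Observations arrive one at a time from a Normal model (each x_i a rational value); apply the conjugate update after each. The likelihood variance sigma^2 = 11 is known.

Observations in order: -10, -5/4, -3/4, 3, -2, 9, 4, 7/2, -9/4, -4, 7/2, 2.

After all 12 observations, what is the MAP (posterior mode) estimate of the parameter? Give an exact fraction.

259/520

obs 1: x=-10 → posterior Normal(-68/31, 99/31)
obs 2: x=-5/4 → posterior Normal(-317/160, 99/40)
obs 3: x=-3/4 → posterior Normal(-86/49, 99/49)
obs 4: x=3 → posterior Normal(-59/58, 99/58)
obs 5: x=-2 → posterior Normal(-77/67, 99/67)
obs 6: x=9 → posterior Normal(1/19, 99/76)
obs 7: x=4 → posterior Normal(8/17, 99/85)
obs 8: x=7/2 → posterior Normal(143/188, 99/94)
obs 9: x=-9/4 → posterior Normal(205/412, 99/103)
obs 10: x=-4 → posterior Normal(61/448, 99/112)
obs 11: x=7/2 → posterior Normal(17/44, 9/11)
obs 12: x=2 → posterior Normal(259/520, 99/130)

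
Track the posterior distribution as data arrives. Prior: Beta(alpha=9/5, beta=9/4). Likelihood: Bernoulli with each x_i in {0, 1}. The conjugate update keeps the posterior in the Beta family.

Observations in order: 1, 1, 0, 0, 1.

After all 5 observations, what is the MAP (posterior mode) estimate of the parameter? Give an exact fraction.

76/141

obs 1: x=1 → posterior Beta(14/5, 9/4)
obs 2: x=1 → posterior Beta(19/5, 9/4)
obs 3: x=0 → posterior Beta(19/5, 13/4)
obs 4: x=0 → posterior Beta(19/5, 17/4)
obs 5: x=1 → posterior Beta(24/5, 17/4)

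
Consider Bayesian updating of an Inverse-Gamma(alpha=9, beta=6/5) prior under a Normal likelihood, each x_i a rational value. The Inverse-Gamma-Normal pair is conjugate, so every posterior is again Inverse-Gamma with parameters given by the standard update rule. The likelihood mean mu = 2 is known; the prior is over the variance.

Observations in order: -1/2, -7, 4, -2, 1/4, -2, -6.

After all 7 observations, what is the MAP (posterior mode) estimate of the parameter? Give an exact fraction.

571/80

obs 1: x=-1/2 → posterior Inverse-Gamma(19/2, 173/40)
obs 2: x=-7 → posterior Inverse-Gamma(10, 1793/40)
obs 3: x=4 → posterior Inverse-Gamma(21/2, 1873/40)
obs 4: x=-2 → posterior Inverse-Gamma(11, 2193/40)
obs 5: x=1/4 → posterior Inverse-Gamma(23/2, 9017/160)
obs 6: x=-2 → posterior Inverse-Gamma(12, 10297/160)
obs 7: x=-6 → posterior Inverse-Gamma(25/2, 15417/160)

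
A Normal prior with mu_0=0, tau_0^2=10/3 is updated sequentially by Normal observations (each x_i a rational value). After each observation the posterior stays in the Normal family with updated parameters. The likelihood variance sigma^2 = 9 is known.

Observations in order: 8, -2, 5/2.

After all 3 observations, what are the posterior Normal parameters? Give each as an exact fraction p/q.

mu_0=85/57, tau_0^2=30/19

obs 1: x=8 → posterior Normal(80/37, 90/37)
obs 2: x=-2 → posterior Normal(60/47, 90/47)
obs 3: x=5/2 → posterior Normal(85/57, 30/19)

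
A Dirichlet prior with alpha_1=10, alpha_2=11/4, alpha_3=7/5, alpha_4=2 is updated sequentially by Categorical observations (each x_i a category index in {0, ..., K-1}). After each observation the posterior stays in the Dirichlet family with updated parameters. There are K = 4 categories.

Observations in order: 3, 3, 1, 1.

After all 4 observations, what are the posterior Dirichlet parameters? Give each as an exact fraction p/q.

obs 1: x=3 → posterior Dirichlet(10, 11/4, 7/5, 3)
obs 2: x=3 → posterior Dirichlet(10, 11/4, 7/5, 4)
obs 3: x=1 → posterior Dirichlet(10, 15/4, 7/5, 4)
obs 4: x=1 → posterior Dirichlet(10, 19/4, 7/5, 4)

alpha_1=10, alpha_2=19/4, alpha_3=7/5, alpha_4=4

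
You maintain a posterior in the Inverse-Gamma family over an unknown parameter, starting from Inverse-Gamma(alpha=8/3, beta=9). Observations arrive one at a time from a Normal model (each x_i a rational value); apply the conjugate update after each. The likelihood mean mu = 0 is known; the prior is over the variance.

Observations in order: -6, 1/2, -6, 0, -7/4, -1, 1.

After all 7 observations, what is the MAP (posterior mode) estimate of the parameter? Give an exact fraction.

4575/688

obs 1: x=-6 → posterior Inverse-Gamma(19/6, 27)
obs 2: x=1/2 → posterior Inverse-Gamma(11/3, 217/8)
obs 3: x=-6 → posterior Inverse-Gamma(25/6, 361/8)
obs 4: x=0 → posterior Inverse-Gamma(14/3, 361/8)
obs 5: x=-7/4 → posterior Inverse-Gamma(31/6, 1493/32)
obs 6: x=-1 → posterior Inverse-Gamma(17/3, 1509/32)
obs 7: x=1 → posterior Inverse-Gamma(37/6, 1525/32)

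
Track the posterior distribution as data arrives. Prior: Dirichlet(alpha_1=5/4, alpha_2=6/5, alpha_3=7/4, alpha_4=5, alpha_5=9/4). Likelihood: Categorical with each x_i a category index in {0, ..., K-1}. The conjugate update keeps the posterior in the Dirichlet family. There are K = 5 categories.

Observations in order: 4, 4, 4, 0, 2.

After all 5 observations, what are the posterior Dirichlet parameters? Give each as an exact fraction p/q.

alpha_1=9/4, alpha_2=6/5, alpha_3=11/4, alpha_4=5, alpha_5=21/4

obs 1: x=4 → posterior Dirichlet(5/4, 6/5, 7/4, 5, 13/4)
obs 2: x=4 → posterior Dirichlet(5/4, 6/5, 7/4, 5, 17/4)
obs 3: x=4 → posterior Dirichlet(5/4, 6/5, 7/4, 5, 21/4)
obs 4: x=0 → posterior Dirichlet(9/4, 6/5, 7/4, 5, 21/4)
obs 5: x=2 → posterior Dirichlet(9/4, 6/5, 11/4, 5, 21/4)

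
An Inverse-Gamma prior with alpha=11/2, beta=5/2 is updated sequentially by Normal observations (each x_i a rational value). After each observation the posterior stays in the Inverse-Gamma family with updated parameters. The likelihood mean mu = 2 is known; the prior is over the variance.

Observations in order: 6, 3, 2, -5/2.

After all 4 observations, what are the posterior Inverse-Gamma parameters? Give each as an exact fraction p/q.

obs 1: x=6 → posterior Inverse-Gamma(6, 21/2)
obs 2: x=3 → posterior Inverse-Gamma(13/2, 11)
obs 3: x=2 → posterior Inverse-Gamma(7, 11)
obs 4: x=-5/2 → posterior Inverse-Gamma(15/2, 169/8)

alpha=15/2, beta=169/8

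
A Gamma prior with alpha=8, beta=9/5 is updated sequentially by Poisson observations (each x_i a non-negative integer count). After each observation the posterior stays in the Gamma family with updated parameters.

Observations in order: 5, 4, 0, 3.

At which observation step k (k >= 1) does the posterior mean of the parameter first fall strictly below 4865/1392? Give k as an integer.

obs 1: x=5 → posterior Gamma(13, 14/5)
obs 2: x=4 → posterior Gamma(17, 19/5)
obs 3: x=0 → posterior Gamma(17, 24/5)
obs 4: x=3 → posterior Gamma(20, 29/5)

k = 4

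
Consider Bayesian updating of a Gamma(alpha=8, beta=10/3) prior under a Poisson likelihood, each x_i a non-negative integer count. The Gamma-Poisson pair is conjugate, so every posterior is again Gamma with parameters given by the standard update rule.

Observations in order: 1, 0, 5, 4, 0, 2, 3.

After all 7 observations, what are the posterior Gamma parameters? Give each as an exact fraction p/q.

alpha=23, beta=31/3

obs 1: x=1 → posterior Gamma(9, 13/3)
obs 2: x=0 → posterior Gamma(9, 16/3)
obs 3: x=5 → posterior Gamma(14, 19/3)
obs 4: x=4 → posterior Gamma(18, 22/3)
obs 5: x=0 → posterior Gamma(18, 25/3)
obs 6: x=2 → posterior Gamma(20, 28/3)
obs 7: x=3 → posterior Gamma(23, 31/3)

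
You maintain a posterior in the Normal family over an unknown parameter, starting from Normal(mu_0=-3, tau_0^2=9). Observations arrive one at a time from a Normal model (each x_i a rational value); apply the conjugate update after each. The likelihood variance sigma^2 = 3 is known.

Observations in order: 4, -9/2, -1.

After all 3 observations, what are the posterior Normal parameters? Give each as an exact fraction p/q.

obs 1: x=4 → posterior Normal(9/4, 9/4)
obs 2: x=-9/2 → posterior Normal(-9/14, 9/7)
obs 3: x=-1 → posterior Normal(-3/4, 9/10)

mu_0=-3/4, tau_0^2=9/10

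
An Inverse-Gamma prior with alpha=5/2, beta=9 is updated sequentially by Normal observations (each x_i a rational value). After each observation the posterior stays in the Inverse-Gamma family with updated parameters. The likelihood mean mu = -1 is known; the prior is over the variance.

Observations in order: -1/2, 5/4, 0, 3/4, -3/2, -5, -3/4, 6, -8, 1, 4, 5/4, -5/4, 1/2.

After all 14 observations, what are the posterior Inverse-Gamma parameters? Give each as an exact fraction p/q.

alpha=19/2, beta=2849/32

obs 1: x=-1/2 → posterior Inverse-Gamma(3, 73/8)
obs 2: x=5/4 → posterior Inverse-Gamma(7/2, 373/32)
obs 3: x=0 → posterior Inverse-Gamma(4, 389/32)
obs 4: x=3/4 → posterior Inverse-Gamma(9/2, 219/16)
obs 5: x=-3/2 → posterior Inverse-Gamma(5, 221/16)
obs 6: x=-5 → posterior Inverse-Gamma(11/2, 349/16)
obs 7: x=-3/4 → posterior Inverse-Gamma(6, 699/32)
obs 8: x=6 → posterior Inverse-Gamma(13/2, 1483/32)
obs 9: x=-8 → posterior Inverse-Gamma(7, 2267/32)
obs 10: x=1 → posterior Inverse-Gamma(15/2, 2331/32)
obs 11: x=4 → posterior Inverse-Gamma(8, 2731/32)
obs 12: x=5/4 → posterior Inverse-Gamma(17/2, 703/8)
obs 13: x=-5/4 → posterior Inverse-Gamma(9, 2813/32)
obs 14: x=1/2 → posterior Inverse-Gamma(19/2, 2849/32)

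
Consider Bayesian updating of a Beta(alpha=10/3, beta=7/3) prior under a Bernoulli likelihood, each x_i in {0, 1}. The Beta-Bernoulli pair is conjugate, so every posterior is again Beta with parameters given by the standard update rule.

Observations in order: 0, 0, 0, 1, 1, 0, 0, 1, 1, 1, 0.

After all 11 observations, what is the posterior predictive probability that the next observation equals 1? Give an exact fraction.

1/2

obs 1: x=0 → posterior Beta(10/3, 10/3)
obs 2: x=0 → posterior Beta(10/3, 13/3)
obs 3: x=0 → posterior Beta(10/3, 16/3)
obs 4: x=1 → posterior Beta(13/3, 16/3)
obs 5: x=1 → posterior Beta(16/3, 16/3)
obs 6: x=0 → posterior Beta(16/3, 19/3)
obs 7: x=0 → posterior Beta(16/3, 22/3)
obs 8: x=1 → posterior Beta(19/3, 22/3)
obs 9: x=1 → posterior Beta(22/3, 22/3)
obs 10: x=1 → posterior Beta(25/3, 22/3)
obs 11: x=0 → posterior Beta(25/3, 25/3)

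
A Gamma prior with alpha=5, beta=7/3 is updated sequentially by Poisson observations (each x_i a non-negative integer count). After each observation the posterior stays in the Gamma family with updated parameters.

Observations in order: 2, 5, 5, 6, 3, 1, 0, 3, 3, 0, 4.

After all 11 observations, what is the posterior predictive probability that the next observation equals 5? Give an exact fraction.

34398419015987190851054610677760000000000000000000000000000000000000/403343566675122500462878634623535631588559593930513766350645748813849

obs 1: x=2 → posterior Gamma(7, 10/3)
obs 2: x=5 → posterior Gamma(12, 13/3)
obs 3: x=5 → posterior Gamma(17, 16/3)
obs 4: x=6 → posterior Gamma(23, 19/3)
obs 5: x=3 → posterior Gamma(26, 22/3)
obs 6: x=1 → posterior Gamma(27, 25/3)
obs 7: x=0 → posterior Gamma(27, 28/3)
obs 8: x=3 → posterior Gamma(30, 31/3)
obs 9: x=3 → posterior Gamma(33, 34/3)
obs 10: x=0 → posterior Gamma(33, 37/3)
obs 11: x=4 → posterior Gamma(37, 40/3)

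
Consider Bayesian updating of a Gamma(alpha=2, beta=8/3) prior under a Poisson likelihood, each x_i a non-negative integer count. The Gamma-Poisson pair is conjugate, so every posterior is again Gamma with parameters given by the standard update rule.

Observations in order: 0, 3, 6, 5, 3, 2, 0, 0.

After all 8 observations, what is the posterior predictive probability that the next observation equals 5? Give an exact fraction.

14963307120274812551926236741755731968/399669593472470313551127910614013671875

obs 1: x=0 → posterior Gamma(2, 11/3)
obs 2: x=3 → posterior Gamma(5, 14/3)
obs 3: x=6 → posterior Gamma(11, 17/3)
obs 4: x=5 → posterior Gamma(16, 20/3)
obs 5: x=3 → posterior Gamma(19, 23/3)
obs 6: x=2 → posterior Gamma(21, 26/3)
obs 7: x=0 → posterior Gamma(21, 29/3)
obs 8: x=0 → posterior Gamma(21, 32/3)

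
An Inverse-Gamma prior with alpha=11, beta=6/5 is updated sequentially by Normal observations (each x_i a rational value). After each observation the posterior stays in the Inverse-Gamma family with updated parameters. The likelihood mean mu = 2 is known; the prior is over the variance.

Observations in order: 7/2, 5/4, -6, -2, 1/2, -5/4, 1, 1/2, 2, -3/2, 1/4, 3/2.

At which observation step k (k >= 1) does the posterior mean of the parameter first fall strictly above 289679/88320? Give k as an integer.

obs 1: x=7/2 → posterior Inverse-Gamma(23/2, 93/40)
obs 2: x=5/4 → posterior Inverse-Gamma(12, 417/160)
obs 3: x=-6 → posterior Inverse-Gamma(25/2, 5537/160)
obs 4: x=-2 → posterior Inverse-Gamma(13, 6817/160)
obs 5: x=1/2 → posterior Inverse-Gamma(27/2, 6997/160)
obs 6: x=-5/4 → posterior Inverse-Gamma(14, 3921/80)
obs 7: x=1 → posterior Inverse-Gamma(29/2, 3961/80)
obs 8: x=1/2 → posterior Inverse-Gamma(15, 4051/80)
obs 9: x=2 → posterior Inverse-Gamma(31/2, 4051/80)
obs 10: x=-3/2 → posterior Inverse-Gamma(16, 4541/80)
obs 11: x=1/4 → posterior Inverse-Gamma(33/2, 9327/160)
obs 12: x=3/2 → posterior Inverse-Gamma(17, 9347/160)

k = 4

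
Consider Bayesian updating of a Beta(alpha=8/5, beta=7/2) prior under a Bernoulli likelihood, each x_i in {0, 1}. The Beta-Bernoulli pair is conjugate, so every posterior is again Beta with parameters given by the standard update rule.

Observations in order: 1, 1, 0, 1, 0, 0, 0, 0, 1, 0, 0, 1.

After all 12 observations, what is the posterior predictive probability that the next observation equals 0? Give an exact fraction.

35/57

obs 1: x=1 → posterior Beta(13/5, 7/2)
obs 2: x=1 → posterior Beta(18/5, 7/2)
obs 3: x=0 → posterior Beta(18/5, 9/2)
obs 4: x=1 → posterior Beta(23/5, 9/2)
obs 5: x=0 → posterior Beta(23/5, 11/2)
obs 6: x=0 → posterior Beta(23/5, 13/2)
obs 7: x=0 → posterior Beta(23/5, 15/2)
obs 8: x=0 → posterior Beta(23/5, 17/2)
obs 9: x=1 → posterior Beta(28/5, 17/2)
obs 10: x=0 → posterior Beta(28/5, 19/2)
obs 11: x=0 → posterior Beta(28/5, 21/2)
obs 12: x=1 → posterior Beta(33/5, 21/2)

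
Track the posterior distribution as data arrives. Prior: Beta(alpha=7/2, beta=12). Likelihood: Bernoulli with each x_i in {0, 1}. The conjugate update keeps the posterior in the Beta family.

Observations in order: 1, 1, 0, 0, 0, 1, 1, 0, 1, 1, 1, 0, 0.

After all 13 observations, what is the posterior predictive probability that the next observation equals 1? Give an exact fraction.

obs 1: x=1 → posterior Beta(9/2, 12)
obs 2: x=1 → posterior Beta(11/2, 12)
obs 3: x=0 → posterior Beta(11/2, 13)
obs 4: x=0 → posterior Beta(11/2, 14)
obs 5: x=0 → posterior Beta(11/2, 15)
obs 6: x=1 → posterior Beta(13/2, 15)
obs 7: x=1 → posterior Beta(15/2, 15)
obs 8: x=0 → posterior Beta(15/2, 16)
obs 9: x=1 → posterior Beta(17/2, 16)
obs 10: x=1 → posterior Beta(19/2, 16)
obs 11: x=1 → posterior Beta(21/2, 16)
obs 12: x=0 → posterior Beta(21/2, 17)
obs 13: x=0 → posterior Beta(21/2, 18)

7/19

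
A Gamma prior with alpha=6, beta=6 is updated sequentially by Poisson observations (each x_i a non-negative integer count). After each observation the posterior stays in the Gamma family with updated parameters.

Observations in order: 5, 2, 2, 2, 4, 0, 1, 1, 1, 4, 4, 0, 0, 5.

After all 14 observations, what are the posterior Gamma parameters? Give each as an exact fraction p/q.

alpha=37, beta=20

obs 1: x=5 → posterior Gamma(11, 7)
obs 2: x=2 → posterior Gamma(13, 8)
obs 3: x=2 → posterior Gamma(15, 9)
obs 4: x=2 → posterior Gamma(17, 10)
obs 5: x=4 → posterior Gamma(21, 11)
obs 6: x=0 → posterior Gamma(21, 12)
obs 7: x=1 → posterior Gamma(22, 13)
obs 8: x=1 → posterior Gamma(23, 14)
obs 9: x=1 → posterior Gamma(24, 15)
obs 10: x=4 → posterior Gamma(28, 16)
obs 11: x=4 → posterior Gamma(32, 17)
obs 12: x=0 → posterior Gamma(32, 18)
obs 13: x=0 → posterior Gamma(32, 19)
obs 14: x=5 → posterior Gamma(37, 20)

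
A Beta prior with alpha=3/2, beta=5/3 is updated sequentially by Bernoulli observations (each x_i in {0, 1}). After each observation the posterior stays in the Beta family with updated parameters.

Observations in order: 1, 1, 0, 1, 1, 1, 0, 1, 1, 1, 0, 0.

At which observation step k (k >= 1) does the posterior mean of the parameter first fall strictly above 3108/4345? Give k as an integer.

k = 10

obs 1: x=1 → posterior Beta(5/2, 5/3)
obs 2: x=1 → posterior Beta(7/2, 5/3)
obs 3: x=0 → posterior Beta(7/2, 8/3)
obs 4: x=1 → posterior Beta(9/2, 8/3)
obs 5: x=1 → posterior Beta(11/2, 8/3)
obs 6: x=1 → posterior Beta(13/2, 8/3)
obs 7: x=0 → posterior Beta(13/2, 11/3)
obs 8: x=1 → posterior Beta(15/2, 11/3)
obs 9: x=1 → posterior Beta(17/2, 11/3)
obs 10: x=1 → posterior Beta(19/2, 11/3)
obs 11: x=0 → posterior Beta(19/2, 14/3)
obs 12: x=0 → posterior Beta(19/2, 17/3)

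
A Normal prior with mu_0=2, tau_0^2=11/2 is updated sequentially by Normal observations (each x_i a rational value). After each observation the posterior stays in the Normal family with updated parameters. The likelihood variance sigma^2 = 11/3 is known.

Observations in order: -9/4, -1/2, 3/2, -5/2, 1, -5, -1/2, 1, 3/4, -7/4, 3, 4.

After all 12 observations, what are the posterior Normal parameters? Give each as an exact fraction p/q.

obs 1: x=-9/4 → posterior Normal(-11/20, 11/5)
obs 2: x=-1/2 → posterior Normal(-17/32, 11/8)
obs 3: x=3/2 → posterior Normal(1/44, 1)
obs 4: x=-5/2 → posterior Normal(-29/56, 11/14)
obs 5: x=1 → posterior Normal(-1/4, 11/17)
obs 6: x=-5 → posterior Normal(-77/80, 11/20)
obs 7: x=-1/2 → posterior Normal(-83/92, 11/23)
obs 8: x=1 → posterior Normal(-71/104, 11/26)
obs 9: x=3/4 → posterior Normal(-31/58, 11/29)
obs 10: x=-7/4 → posterior Normal(-83/128, 11/32)
obs 11: x=3 → posterior Normal(-47/140, 11/35)
obs 12: x=4 → posterior Normal(1/152, 11/38)

mu_0=1/152, tau_0^2=11/38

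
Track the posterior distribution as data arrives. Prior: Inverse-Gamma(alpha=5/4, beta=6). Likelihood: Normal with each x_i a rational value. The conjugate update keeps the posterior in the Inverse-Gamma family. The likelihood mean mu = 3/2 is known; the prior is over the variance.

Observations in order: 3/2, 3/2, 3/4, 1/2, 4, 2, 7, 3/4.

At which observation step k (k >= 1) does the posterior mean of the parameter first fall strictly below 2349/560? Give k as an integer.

k = 3

obs 1: x=3/2 → posterior Inverse-Gamma(7/4, 6)
obs 2: x=3/2 → posterior Inverse-Gamma(9/4, 6)
obs 3: x=3/4 → posterior Inverse-Gamma(11/4, 201/32)
obs 4: x=1/2 → posterior Inverse-Gamma(13/4, 217/32)
obs 5: x=4 → posterior Inverse-Gamma(15/4, 317/32)
obs 6: x=2 → posterior Inverse-Gamma(17/4, 321/32)
obs 7: x=7 → posterior Inverse-Gamma(19/4, 805/32)
obs 8: x=3/4 → posterior Inverse-Gamma(21/4, 407/16)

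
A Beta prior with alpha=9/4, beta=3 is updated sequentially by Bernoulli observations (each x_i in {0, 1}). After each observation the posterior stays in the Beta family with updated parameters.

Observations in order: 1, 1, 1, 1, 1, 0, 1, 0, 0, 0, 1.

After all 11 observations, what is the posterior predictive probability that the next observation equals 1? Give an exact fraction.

37/65

obs 1: x=1 → posterior Beta(13/4, 3)
obs 2: x=1 → posterior Beta(17/4, 3)
obs 3: x=1 → posterior Beta(21/4, 3)
obs 4: x=1 → posterior Beta(25/4, 3)
obs 5: x=1 → posterior Beta(29/4, 3)
obs 6: x=0 → posterior Beta(29/4, 4)
obs 7: x=1 → posterior Beta(33/4, 4)
obs 8: x=0 → posterior Beta(33/4, 5)
obs 9: x=0 → posterior Beta(33/4, 6)
obs 10: x=0 → posterior Beta(33/4, 7)
obs 11: x=1 → posterior Beta(37/4, 7)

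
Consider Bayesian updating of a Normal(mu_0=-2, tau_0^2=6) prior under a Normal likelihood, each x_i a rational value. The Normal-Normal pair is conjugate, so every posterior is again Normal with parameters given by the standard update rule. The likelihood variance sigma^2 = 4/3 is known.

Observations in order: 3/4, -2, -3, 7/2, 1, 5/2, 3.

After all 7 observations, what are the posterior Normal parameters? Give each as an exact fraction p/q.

obs 1: x=3/4 → posterior Normal(1/4, 12/11)
obs 2: x=-2 → posterior Normal(-61/80, 3/5)
obs 3: x=-3 → posterior Normal(-169/116, 12/29)
obs 4: x=7/2 → posterior Normal(-43/152, 6/19)
obs 5: x=1 → posterior Normal(-7/188, 12/47)
obs 6: x=5/2 → posterior Normal(83/224, 3/14)
obs 7: x=3 → posterior Normal(191/260, 12/65)

mu_0=191/260, tau_0^2=12/65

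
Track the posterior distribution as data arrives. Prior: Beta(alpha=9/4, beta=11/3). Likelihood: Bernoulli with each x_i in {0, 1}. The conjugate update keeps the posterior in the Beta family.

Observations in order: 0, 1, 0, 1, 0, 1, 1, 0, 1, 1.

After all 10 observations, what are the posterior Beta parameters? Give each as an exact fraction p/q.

obs 1: x=0 → posterior Beta(9/4, 14/3)
obs 2: x=1 → posterior Beta(13/4, 14/3)
obs 3: x=0 → posterior Beta(13/4, 17/3)
obs 4: x=1 → posterior Beta(17/4, 17/3)
obs 5: x=0 → posterior Beta(17/4, 20/3)
obs 6: x=1 → posterior Beta(21/4, 20/3)
obs 7: x=1 → posterior Beta(25/4, 20/3)
obs 8: x=0 → posterior Beta(25/4, 23/3)
obs 9: x=1 → posterior Beta(29/4, 23/3)
obs 10: x=1 → posterior Beta(33/4, 23/3)

alpha=33/4, beta=23/3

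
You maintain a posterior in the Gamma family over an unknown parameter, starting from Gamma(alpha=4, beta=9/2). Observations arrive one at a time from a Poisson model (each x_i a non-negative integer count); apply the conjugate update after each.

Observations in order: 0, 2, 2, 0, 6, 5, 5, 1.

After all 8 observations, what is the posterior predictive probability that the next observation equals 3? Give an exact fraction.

230926389122032560408115386962890625000/1330279464729113309844748891857449678409

obs 1: x=0 → posterior Gamma(4, 11/2)
obs 2: x=2 → posterior Gamma(6, 13/2)
obs 3: x=2 → posterior Gamma(8, 15/2)
obs 4: x=0 → posterior Gamma(8, 17/2)
obs 5: x=6 → posterior Gamma(14, 19/2)
obs 6: x=5 → posterior Gamma(19, 21/2)
obs 7: x=5 → posterior Gamma(24, 23/2)
obs 8: x=1 → posterior Gamma(25, 25/2)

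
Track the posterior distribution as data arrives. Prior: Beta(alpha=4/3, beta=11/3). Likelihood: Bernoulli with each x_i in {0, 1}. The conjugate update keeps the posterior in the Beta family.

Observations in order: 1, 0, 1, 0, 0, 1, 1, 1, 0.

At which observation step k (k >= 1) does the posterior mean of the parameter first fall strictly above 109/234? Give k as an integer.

k = 8

obs 1: x=1 → posterior Beta(7/3, 11/3)
obs 2: x=0 → posterior Beta(7/3, 14/3)
obs 3: x=1 → posterior Beta(10/3, 14/3)
obs 4: x=0 → posterior Beta(10/3, 17/3)
obs 5: x=0 → posterior Beta(10/3, 20/3)
obs 6: x=1 → posterior Beta(13/3, 20/3)
obs 7: x=1 → posterior Beta(16/3, 20/3)
obs 8: x=1 → posterior Beta(19/3, 20/3)
obs 9: x=0 → posterior Beta(19/3, 23/3)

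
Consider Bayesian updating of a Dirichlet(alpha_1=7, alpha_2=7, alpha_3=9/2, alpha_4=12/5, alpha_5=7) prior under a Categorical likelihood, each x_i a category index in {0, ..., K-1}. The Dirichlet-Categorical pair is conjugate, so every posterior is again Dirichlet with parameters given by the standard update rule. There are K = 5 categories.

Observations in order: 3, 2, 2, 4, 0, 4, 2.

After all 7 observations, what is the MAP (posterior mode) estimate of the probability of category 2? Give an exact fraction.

5/23

obs 1: x=3 → posterior Dirichlet(7, 7, 9/2, 17/5, 7)
obs 2: x=2 → posterior Dirichlet(7, 7, 11/2, 17/5, 7)
obs 3: x=2 → posterior Dirichlet(7, 7, 13/2, 17/5, 7)
obs 4: x=4 → posterior Dirichlet(7, 7, 13/2, 17/5, 8)
obs 5: x=0 → posterior Dirichlet(8, 7, 13/2, 17/5, 8)
obs 6: x=4 → posterior Dirichlet(8, 7, 13/2, 17/5, 9)
obs 7: x=2 → posterior Dirichlet(8, 7, 15/2, 17/5, 9)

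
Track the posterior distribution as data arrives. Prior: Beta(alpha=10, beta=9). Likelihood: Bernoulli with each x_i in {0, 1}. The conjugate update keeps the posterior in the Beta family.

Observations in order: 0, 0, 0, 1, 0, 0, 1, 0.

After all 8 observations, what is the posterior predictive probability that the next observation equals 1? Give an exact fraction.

obs 1: x=0 → posterior Beta(10, 10)
obs 2: x=0 → posterior Beta(10, 11)
obs 3: x=0 → posterior Beta(10, 12)
obs 4: x=1 → posterior Beta(11, 12)
obs 5: x=0 → posterior Beta(11, 13)
obs 6: x=0 → posterior Beta(11, 14)
obs 7: x=1 → posterior Beta(12, 14)
obs 8: x=0 → posterior Beta(12, 15)

4/9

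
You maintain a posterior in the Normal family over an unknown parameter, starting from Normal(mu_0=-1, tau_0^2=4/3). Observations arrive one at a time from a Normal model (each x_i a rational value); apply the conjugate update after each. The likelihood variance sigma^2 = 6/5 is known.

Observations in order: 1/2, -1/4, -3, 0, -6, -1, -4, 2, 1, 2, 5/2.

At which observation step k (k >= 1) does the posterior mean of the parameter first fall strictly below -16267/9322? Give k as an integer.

k = 7

obs 1: x=1/2 → posterior Normal(-4/19, 12/19)
obs 2: x=-1/4 → posterior Normal(-13/58, 12/29)
obs 3: x=-3 → posterior Normal(-73/78, 4/13)
obs 4: x=0 → posterior Normal(-73/98, 12/49)
obs 5: x=-6 → posterior Normal(-193/118, 12/59)
obs 6: x=-1 → posterior Normal(-71/46, 4/23)
obs 7: x=-4 → posterior Normal(-293/158, 12/79)
obs 8: x=2 → posterior Normal(-253/178, 12/89)
obs 9: x=1 → posterior Normal(-233/198, 4/33)
obs 10: x=2 → posterior Normal(-193/218, 12/109)
obs 11: x=5/2 → posterior Normal(-143/238, 12/119)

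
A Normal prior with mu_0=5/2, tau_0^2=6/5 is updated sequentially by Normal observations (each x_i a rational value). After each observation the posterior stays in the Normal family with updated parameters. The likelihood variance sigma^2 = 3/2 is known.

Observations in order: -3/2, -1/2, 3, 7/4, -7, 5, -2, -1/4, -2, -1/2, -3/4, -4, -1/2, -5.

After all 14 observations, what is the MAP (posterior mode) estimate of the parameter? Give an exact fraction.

obs 1: x=-3/2 → posterior Normal(13/18, 2/3)
obs 2: x=-1/2 → posterior Normal(9/26, 6/13)
obs 3: x=3 → posterior Normal(33/34, 6/17)
obs 4: x=7/4 → posterior Normal(47/42, 2/7)
obs 5: x=-7 → posterior Normal(-9/50, 6/25)
obs 6: x=5 → posterior Normal(31/58, 6/29)
obs 7: x=-2 → posterior Normal(5/22, 2/11)
obs 8: x=-1/4 → posterior Normal(13/74, 6/37)
obs 9: x=-2 → posterior Normal(-3/82, 6/41)
obs 10: x=-1/2 → posterior Normal(-7/90, 2/15)
obs 11: x=-3/4 → posterior Normal(-13/98, 6/49)
obs 12: x=-4 → posterior Normal(-45/106, 6/53)
obs 13: x=-1/2 → posterior Normal(-49/114, 2/19)
obs 14: x=-5 → posterior Normal(-89/122, 6/61)

-89/122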